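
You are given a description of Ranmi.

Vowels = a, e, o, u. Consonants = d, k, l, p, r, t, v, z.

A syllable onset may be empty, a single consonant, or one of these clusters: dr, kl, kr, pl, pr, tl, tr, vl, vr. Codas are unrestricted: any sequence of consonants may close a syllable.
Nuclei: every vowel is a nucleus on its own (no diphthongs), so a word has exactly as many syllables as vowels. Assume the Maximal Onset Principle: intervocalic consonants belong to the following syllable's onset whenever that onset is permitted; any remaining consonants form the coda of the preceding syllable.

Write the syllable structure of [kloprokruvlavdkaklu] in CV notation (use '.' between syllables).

CCV.CCV.CCV.CCVCC.CV.CCV

The vowels are o, o, u, a, a, u — 6 nuclei, so 6 syllables.
/o…o/ gap (V1→V2): /pr/ — entire cluster is a permitted onset → onset /pr/, coda ∅.
/o…u/ gap (V2→V3): cluster /kr/ — /kr/ is itself a permitted onset, so the whole cluster goes right; preceding coda = ∅.
/u…a/ gap (V3→V4): cluster /vl/ — /vl/ is itself a permitted onset, so the whole cluster goes right; preceding coda = ∅.
/a…a/ gap (V4→V5): /vdk/ — longest licit onset from the right is /k/, leaving /vd/ as coda.
/a…u/ gap (V5→V6): /kl/ — entire cluster is a permitted onset → onset /kl/, coda ∅.
Putting it together: klo.pro.kru.vlavd.ka.klu.
Mapping each syllable to C/V: /klo/ → CCV, /pro/ → CCV, /kru/ → CCV, /vlavd/ → CCVCC, /ka/ → CV, /klu/ → CCV.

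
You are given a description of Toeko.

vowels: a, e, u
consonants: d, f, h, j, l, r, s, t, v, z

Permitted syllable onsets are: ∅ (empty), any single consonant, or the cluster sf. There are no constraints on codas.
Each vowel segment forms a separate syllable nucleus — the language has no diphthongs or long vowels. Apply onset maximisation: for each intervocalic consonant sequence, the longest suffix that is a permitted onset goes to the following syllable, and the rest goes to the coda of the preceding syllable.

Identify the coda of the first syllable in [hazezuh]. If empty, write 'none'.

none

The vowels are a, e, u — 3 nuclei, so 3 syllables.
/a…e/ gap (V1→V2): /z/ is a single consonant, so it becomes the next onset.
/e…u/ gap (V2→V3): /z/ → onset of the next syllable (single consonants are always licit onsets).
Syllabification: ha.ze.zuh.
Syllable 1 is /ha/: onset /h/, nucleus /a/, coda ∅.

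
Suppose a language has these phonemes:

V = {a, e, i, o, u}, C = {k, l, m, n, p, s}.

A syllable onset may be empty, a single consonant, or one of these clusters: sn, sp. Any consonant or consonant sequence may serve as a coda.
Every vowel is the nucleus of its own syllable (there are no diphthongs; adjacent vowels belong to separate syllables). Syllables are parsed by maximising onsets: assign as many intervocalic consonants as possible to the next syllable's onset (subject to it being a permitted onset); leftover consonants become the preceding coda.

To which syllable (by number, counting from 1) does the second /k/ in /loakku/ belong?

The vowels are o, a, u — 3 nuclei, so 3 syllables.
V1 /o/ – V2 /a/: nothing intervenes; syllable break is V.V.
V2 /a/ – V3 /u/: /kk/ — longest licit onset from the right is /k/, leaving /k/ as coda.
Result: lo.ak.ku.
The second /k/ is in the onset of syllable 3 (/ku/).

3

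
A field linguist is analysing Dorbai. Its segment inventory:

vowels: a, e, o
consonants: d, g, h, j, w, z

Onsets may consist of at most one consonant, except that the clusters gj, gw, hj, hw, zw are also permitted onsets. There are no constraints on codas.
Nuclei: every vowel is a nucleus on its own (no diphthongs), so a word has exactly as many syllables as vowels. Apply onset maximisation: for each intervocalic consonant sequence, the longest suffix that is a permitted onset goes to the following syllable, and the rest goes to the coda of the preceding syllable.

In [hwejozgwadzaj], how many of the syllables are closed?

3

The vowels are e, o, a, a — 4 nuclei, so 4 syllables.
/e…o/ gap (V1→V2): /j/ is a single consonant, so it becomes the next onset.
/o…a/ gap (V2→V3): /zgw/; trying suffixes from longest down, /gw/ is the first permitted one, so coda /z/ | onset /gw/.
/a…a/ gap (V3→V4): /dz/; trying suffixes from longest down, /z/ is the first permitted one, so coda /d/ | onset /z/.
So the parse is hwe.joz.gwad.zaj.
Classifying each syllable: /hwe/ (open), /joz/ (closed), /gwad/ (closed), /zaj/ (closed).
Closed syllables: 3.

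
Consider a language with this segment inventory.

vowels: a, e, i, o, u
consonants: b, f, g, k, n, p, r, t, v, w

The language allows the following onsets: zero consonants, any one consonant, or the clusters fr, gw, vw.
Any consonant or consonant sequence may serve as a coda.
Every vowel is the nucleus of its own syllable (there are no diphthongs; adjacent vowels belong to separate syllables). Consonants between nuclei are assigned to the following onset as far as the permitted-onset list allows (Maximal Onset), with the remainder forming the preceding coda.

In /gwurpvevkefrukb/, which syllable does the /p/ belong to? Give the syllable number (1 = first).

1

The vowels are u, e, e, u — 4 nuclei, so 4 syllables.
Between /u/ (V1) and /e/ (V2): /rpv/; trying suffixes from longest down, /v/ is the first permitted one, so coda /rp/ | onset /v/.
Between /e/ (V2) and /e/ (V3): /vk/; trying suffixes from longest down, /k/ is the first permitted one, so coda /v/ | onset /k/.
Between /e/ (V3) and /u/ (V4): cluster /fr/ — /fr/ is itself a permitted onset, so the whole cluster goes right; preceding coda = ∅.
Result: gwurp.vev.ke.frukb.
The /p/ is in the coda of syllable 1 (/gwurp/).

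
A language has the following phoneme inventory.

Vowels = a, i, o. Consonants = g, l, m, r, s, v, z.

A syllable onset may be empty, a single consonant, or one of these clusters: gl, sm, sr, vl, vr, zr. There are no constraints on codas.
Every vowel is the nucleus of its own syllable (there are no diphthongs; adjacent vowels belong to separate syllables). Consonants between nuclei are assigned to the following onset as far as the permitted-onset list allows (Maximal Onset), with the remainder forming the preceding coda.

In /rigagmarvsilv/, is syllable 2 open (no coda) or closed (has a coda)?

closed

Vowels present: i, a, a, i; each is a nucleus, giving 4 syllables.
Between /i/ (V1) and /a/ (V2): /g/ → onset of the next syllable (single consonants are always licit onsets).
Between /a/ (V2) and /a/ (V3): cluster /gm/ — the longest permitted-onset suffix is /m/; onset = /m/, preceding coda = /g/.
Between /a/ (V3) and /i/ (V4): /rvs/; trying suffixes from longest down, /s/ is the first permitted one, so coda /rv/ | onset /s/.
Syllabification: ri.gag.marv.silv.
Syllable 2 is /gag/ with coda /g/, so it is closed.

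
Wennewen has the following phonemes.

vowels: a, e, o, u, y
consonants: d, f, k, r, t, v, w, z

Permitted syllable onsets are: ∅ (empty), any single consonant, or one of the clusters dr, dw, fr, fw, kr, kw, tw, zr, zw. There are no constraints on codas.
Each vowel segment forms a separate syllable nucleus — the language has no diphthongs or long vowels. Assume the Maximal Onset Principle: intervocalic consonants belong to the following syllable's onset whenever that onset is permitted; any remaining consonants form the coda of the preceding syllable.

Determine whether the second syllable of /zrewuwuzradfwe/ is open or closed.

open

Vowels present: e, u, u, a, e; each is a nucleus, giving 5 syllables.
/e…u/ gap (V1→V2): /w/ is a single consonant, so it becomes the next onset.
/u…u/ gap (V2→V3): /w/ is a single consonant, so it becomes the next onset.
/u…a/ gap (V3→V4): cluster /zr/ — /zr/ is itself a permitted onset, so the whole cluster goes right; preceding coda = ∅.
/a…e/ gap (V4→V5): /dfw/; trying suffixes from longest down, /fw/ is the first permitted one, so coda /d/ | onset /fw/.
So the parse is zre.wu.wu.zrad.fwe.
Syllable 2 is /wu/; it ends in its nucleus with no coda, so it is open.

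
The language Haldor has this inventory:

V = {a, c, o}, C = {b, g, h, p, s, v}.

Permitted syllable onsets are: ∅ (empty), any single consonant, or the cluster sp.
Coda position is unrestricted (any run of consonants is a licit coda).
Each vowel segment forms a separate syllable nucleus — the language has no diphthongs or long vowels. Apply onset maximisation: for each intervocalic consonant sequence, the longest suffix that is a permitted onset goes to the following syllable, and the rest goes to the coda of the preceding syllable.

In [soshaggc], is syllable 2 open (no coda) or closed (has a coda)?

Nuclei (vowels): o, a, c → 3 syllables.
/o…a/ gap (V1→V2): cluster /sh/ — the longest permitted-onset suffix is /h/; onset = /h/, preceding coda = /s/.
/a…c/ gap (V2→V3): /gg/; trying suffixes from longest down, /g/ is the first permitted one, so coda /g/ | onset /g/.
So the parse is sos.hag.gc.
Syllable 2 is /hag/ with coda /g/, so it is closed.

closed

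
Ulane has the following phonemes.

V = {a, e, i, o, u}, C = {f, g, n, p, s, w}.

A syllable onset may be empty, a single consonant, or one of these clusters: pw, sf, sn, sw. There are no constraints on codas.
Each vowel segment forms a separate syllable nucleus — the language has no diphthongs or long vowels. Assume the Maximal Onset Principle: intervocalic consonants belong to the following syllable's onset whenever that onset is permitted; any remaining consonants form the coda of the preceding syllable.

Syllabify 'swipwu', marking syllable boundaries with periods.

The vowels are i, u — 2 nuclei, so 2 syllables.
/i…u/ gap (V1→V2): cluster /pw/ — /pw/ is itself a permitted onset, so the whole cluster goes right; preceding coda = ∅.

swi.pwu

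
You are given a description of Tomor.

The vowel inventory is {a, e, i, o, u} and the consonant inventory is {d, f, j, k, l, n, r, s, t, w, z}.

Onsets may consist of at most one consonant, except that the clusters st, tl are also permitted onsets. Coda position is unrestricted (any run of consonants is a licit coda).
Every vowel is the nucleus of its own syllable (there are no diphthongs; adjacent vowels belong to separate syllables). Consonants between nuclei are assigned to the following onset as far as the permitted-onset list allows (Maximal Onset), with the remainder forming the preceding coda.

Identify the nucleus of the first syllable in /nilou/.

The vowels are i, o, u — 3 nuclei, so 3 syllables.
The first nucleus (vowel 1 from the left) is /i/.

i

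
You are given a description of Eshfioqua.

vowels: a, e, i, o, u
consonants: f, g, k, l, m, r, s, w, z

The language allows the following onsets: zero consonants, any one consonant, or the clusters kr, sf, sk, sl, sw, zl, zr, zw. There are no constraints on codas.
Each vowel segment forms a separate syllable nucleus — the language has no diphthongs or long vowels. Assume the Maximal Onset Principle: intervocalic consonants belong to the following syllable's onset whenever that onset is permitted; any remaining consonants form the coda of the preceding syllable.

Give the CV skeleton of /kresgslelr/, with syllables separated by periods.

CCVCC.CCVCC

Vowels present: e, e; each is a nucleus, giving 2 syllables.
/e…e/ gap (V1→V2): /sgsl/ splits as /sg/ + /sl/ (/sl/ is the longest suffix that is a licit onset).
Syllabification: kresg.slelr.
Mapping each syllable to C/V: /kresg/ → CCVCC, /slelr/ → CCVCC.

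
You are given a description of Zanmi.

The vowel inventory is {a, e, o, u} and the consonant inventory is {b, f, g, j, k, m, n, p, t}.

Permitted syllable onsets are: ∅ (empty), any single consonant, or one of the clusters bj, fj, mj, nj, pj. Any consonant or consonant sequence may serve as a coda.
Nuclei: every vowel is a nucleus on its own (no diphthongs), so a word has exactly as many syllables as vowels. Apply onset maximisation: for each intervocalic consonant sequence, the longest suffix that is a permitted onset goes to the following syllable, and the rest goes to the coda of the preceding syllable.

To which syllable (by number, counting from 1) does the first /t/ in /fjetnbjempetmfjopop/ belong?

Vowels present: e, e, e, o, o; each is a nucleus, giving 5 syllables.
σ1/σ2 boundary: /tnbj/ splits as /tn/ + /bj/ (/bj/ is the longest suffix that is a licit onset).
σ2/σ3 boundary: /mp/ splits as /m/ + /p/ (/p/ is the longest suffix that is a licit onset).
σ3/σ4 boundary: /tmfj/; trying suffixes from longest down, /fj/ is the first permitted one, so coda /tm/ | onset /fj/.
σ4/σ5 boundary: /p/ → onset of the next syllable (single consonants are always licit onsets).
So the parse is fjetn.bjem.petm.fjo.pop.
The first /t/ is in the coda of syllable 1 (/fjetn/).

1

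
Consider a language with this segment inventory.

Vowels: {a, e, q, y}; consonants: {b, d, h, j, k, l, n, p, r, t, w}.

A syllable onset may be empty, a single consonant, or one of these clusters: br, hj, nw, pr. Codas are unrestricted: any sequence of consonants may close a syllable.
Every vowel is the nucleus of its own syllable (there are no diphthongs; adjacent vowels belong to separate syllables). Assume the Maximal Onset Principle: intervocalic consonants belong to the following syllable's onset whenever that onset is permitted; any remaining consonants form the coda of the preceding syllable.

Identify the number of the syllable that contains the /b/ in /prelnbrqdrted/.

The vowels are e, q, e — 3 nuclei, so 3 syllables.
σ1/σ2 boundary: /lnbr/; trying suffixes from longest down, /br/ is the first permitted one, so coda /ln/ | onset /br/.
σ2/σ3 boundary: /drt/ — longest licit onset from the right is /t/, leaving /dr/ as coda.
So the parse is preln.brqdr.ted.
The /b/ is in the onset of syllable 2 (/brqdr/).

2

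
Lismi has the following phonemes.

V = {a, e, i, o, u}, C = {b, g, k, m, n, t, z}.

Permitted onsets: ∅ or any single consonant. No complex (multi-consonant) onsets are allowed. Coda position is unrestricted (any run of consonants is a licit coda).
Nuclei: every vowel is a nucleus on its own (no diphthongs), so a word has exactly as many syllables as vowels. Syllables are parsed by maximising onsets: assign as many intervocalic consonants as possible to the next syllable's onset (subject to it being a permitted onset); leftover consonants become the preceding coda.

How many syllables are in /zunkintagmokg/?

Vowels present: u, i, a, o; each is a nucleus, giving 4 syllables.

4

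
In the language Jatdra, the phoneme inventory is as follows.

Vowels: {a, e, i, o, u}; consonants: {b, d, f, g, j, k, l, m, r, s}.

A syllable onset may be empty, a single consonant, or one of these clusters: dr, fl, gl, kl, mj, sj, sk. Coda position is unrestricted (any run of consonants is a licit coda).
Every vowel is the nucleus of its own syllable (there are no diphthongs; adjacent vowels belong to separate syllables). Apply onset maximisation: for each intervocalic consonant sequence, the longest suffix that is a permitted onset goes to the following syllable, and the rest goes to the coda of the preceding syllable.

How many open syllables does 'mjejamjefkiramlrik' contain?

Nuclei (vowels): e, a, e, i, a, i → 6 syllables.
σ1/σ2 boundary: /j/ is a single consonant, so it becomes the next onset.
σ2/σ3 boundary: /mj/ is a licit onset in full, so it all attaches to the next syllable.
σ3/σ4 boundary: /fk/ — longest licit onset from the right is /k/, leaving /f/ as coda.
σ4/σ5 boundary: /r/ is a single consonant, so it becomes the next onset.
σ5/σ6 boundary: /mlr/ splits as /ml/ + /r/ (/r/ is the longest suffix that is a licit onset).
So the parse is mje.ja.mjef.ki.raml.rik.
Classifying each syllable: /mje/ (open), /ja/ (open), /mjef/ (closed), /ki/ (open), /raml/ (closed), /rik/ (closed).
Open syllables: 3.

3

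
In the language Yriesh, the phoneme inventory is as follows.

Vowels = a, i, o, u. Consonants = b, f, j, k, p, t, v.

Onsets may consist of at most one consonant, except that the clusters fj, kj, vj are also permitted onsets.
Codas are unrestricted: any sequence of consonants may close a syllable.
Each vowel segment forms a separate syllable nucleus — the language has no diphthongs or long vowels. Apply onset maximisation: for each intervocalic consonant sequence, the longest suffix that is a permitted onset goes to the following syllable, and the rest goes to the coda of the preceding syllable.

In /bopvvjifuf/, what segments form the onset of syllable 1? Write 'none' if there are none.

b

Vowels present: o, i, u; each is a nucleus, giving 3 syllables.
V1 /o/ – V2 /i/: cluster /pvvj/ — the longest permitted-onset suffix is /vj/; onset = /vj/, preceding coda = /pv/.
V2 /i/ – V3 /u/: /f/ is a single consonant, so it becomes the next onset.
So the parse is bopv.vji.fuf.
Syllable 1 is /bopv/: onset /b/, nucleus /o/, coda /pv/.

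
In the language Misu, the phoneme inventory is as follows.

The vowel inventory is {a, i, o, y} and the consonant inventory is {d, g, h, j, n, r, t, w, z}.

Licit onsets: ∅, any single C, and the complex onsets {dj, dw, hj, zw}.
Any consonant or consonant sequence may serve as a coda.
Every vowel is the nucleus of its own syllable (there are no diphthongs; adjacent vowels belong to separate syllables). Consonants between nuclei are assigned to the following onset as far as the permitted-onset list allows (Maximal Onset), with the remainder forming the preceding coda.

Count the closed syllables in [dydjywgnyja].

The vowels are y, y, y, a — 4 nuclei, so 4 syllables.
V1 /y/ – V2 /y/: /dj/ is a licit onset in full, so it all attaches to the next syllable.
V2 /y/ – V3 /y/: cluster /wgn/ — the longest permitted-onset suffix is /n/; onset = /n/, preceding coda = /wg/.
V3 /y/ – V4 /a/: just /j/ — single C goes to the following onset.
Syllabification: dy.djywg.ny.ja.
Classifying each syllable: /dy/ (open), /djywg/ (closed), /ny/ (open), /ja/ (open).
Closed syllables: 1.

1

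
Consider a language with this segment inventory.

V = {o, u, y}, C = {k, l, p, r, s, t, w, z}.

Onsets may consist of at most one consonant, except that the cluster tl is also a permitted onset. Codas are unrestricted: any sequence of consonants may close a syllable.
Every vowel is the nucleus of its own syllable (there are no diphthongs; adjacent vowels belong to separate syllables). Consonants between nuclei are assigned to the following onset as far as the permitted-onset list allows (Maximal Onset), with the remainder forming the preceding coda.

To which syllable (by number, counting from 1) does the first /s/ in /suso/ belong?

Nuclei (vowels): u, o → 2 syllables.
V1 /u/ – V2 /o/: just /s/ — single C goes to the following onset.
Putting it together: su.so.
The first /s/ is in the onset of syllable 1 (/su/).

1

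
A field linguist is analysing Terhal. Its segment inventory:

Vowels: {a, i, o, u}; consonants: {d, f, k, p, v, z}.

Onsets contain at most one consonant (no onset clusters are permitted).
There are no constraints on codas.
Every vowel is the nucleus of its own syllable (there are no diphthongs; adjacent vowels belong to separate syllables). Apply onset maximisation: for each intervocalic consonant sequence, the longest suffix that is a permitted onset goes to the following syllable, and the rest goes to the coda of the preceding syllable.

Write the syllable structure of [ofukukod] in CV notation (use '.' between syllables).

Vowels present: o, u, u, o; each is a nucleus, giving 4 syllables.
V1 /o/ – V2 /u/: just /f/ — single C goes to the following onset.
V2 /u/ – V3 /u/: just /k/ — single C goes to the following onset.
V3 /u/ – V4 /o/: /k/ is a single consonant, so it becomes the next onset.
Syllabification: o.fu.ku.kod.
Mapping each syllable to C/V: /o/ → V, /fu/ → CV, /ku/ → CV, /kod/ → CVC.

V.CV.CV.CVC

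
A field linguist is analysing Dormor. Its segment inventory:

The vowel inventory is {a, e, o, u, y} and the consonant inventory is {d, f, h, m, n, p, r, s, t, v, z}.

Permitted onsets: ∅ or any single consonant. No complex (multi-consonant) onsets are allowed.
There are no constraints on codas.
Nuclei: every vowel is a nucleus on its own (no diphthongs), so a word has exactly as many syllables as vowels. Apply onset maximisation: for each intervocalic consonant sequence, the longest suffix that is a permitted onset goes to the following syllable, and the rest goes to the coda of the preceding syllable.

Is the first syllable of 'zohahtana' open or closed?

The vowels are o, a, a, a — 4 nuclei, so 4 syllables.
σ1/σ2 boundary: /h/ → onset of the next syllable (single consonants are always licit onsets).
σ2/σ3 boundary: /ht/ splits as /h/ + /t/ (/t/ is the longest suffix that is a licit onset).
σ3/σ4 boundary: /n/ is a single consonant, so it becomes the next onset.
Putting it together: zo.hah.ta.na.
Syllable 1 is /zo/; it ends in its nucleus with no coda, so it is open.

open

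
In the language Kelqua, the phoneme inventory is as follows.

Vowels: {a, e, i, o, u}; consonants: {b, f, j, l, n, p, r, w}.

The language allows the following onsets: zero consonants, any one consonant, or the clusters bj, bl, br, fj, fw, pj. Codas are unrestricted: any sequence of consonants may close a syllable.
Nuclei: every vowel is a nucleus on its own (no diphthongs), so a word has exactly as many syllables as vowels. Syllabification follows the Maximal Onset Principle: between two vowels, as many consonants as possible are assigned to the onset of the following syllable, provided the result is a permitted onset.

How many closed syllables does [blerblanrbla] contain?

2

The vowels are e, a, a — 3 nuclei, so 3 syllables.
V1 /e/ – V2 /a/: /rbl/; trying suffixes from longest down, /bl/ is the first permitted one, so coda /r/ | onset /bl/.
V2 /a/ – V3 /a/: /nrbl/ — longest licit onset from the right is /bl/, leaving /nr/ as coda.
Syllabification: bler.blanr.bla.
Classifying each syllable: /bler/ (closed), /blanr/ (closed), /bla/ (open).
Closed syllables: 2.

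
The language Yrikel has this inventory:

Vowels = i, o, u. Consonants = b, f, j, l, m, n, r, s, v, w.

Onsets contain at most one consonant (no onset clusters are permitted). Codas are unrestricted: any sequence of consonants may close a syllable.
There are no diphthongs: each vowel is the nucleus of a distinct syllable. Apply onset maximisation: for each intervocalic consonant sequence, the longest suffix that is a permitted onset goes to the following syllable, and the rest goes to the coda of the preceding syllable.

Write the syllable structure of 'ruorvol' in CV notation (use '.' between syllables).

CV.VC.CVC

The vowels are u, o, o — 3 nuclei, so 3 syllables.
Between /u/ (V1) and /o/ (V2): nothing intervenes; syllable break is V.V.
Between /o/ (V2) and /o/ (V3): /rv/; trying suffixes from longest down, /v/ is the first permitted one, so coda /r/ | onset /v/.
Putting it together: ru.or.vol.
Mapping each syllable to C/V: /ru/ → CV, /or/ → VC, /vol/ → CVC.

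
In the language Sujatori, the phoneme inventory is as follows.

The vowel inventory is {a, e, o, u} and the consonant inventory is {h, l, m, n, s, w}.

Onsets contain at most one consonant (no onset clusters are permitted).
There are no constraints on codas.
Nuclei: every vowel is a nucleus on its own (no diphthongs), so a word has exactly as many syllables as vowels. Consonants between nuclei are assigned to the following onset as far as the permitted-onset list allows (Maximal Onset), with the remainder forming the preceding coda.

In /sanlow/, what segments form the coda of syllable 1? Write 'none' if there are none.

Vowels present: a, o; each is a nucleus, giving 2 syllables.
/a…o/ gap (V1→V2): /nl/ splits as /n/ + /l/ (/l/ is the longest suffix that is a licit onset).
Putting it together: san.low.
Syllable 1 is /san/: onset /s/, nucleus /a/, coda /n/.

n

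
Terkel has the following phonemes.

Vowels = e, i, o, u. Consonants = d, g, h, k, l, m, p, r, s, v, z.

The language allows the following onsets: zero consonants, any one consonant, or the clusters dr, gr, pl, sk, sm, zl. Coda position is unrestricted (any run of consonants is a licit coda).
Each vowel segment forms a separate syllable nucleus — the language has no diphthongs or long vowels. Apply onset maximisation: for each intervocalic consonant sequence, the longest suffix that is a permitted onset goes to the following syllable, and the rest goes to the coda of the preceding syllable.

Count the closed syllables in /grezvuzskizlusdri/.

3

Nuclei (vowels): e, u, i, u, i → 5 syllables.
σ1/σ2 boundary: cluster /zv/ — the longest permitted-onset suffix is /v/; onset = /v/, preceding coda = /z/.
σ2/σ3 boundary: /zsk/ splits as /z/ + /sk/ (/sk/ is the longest suffix that is a licit onset).
σ3/σ4 boundary: cluster /zl/ — /zl/ is itself a permitted onset, so the whole cluster goes right; preceding coda = ∅.
σ4/σ5 boundary: /sdr/ — longest licit onset from the right is /dr/, leaving /s/ as coda.
Result: grez.vuz.ski.zlus.dri.
Classifying each syllable: /grez/ (closed), /vuz/ (closed), /ski/ (open), /zlus/ (closed), /dri/ (open).
Closed syllables: 3.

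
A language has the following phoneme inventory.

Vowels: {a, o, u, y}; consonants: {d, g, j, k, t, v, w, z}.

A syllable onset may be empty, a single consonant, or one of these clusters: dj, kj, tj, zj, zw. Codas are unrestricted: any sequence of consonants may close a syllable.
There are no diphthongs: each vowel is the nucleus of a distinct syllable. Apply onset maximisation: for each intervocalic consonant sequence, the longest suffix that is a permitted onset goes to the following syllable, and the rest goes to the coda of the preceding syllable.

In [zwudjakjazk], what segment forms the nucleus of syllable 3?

a

Nuclei (vowels): u, a, a → 3 syllables.
The third nucleus (vowel 3 from the left) is /a/.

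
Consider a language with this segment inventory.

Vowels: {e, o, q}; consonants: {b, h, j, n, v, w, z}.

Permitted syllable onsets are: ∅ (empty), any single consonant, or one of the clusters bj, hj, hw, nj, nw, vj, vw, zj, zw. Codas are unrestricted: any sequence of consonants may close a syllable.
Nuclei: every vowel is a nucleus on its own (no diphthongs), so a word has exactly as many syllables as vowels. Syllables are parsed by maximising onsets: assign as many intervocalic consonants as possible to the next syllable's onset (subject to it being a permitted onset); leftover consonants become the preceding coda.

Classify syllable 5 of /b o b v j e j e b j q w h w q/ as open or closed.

open

Vowels present: o, e, e, q, q; each is a nucleus, giving 5 syllables.
σ1/σ2 boundary: /bvj/ splits as /b/ + /vj/ (/vj/ is the longest suffix that is a licit onset).
σ2/σ3 boundary: just /j/ — single C goes to the following onset.
σ3/σ4 boundary: cluster /bj/ — /bj/ is itself a permitted onset, so the whole cluster goes right; preceding coda = ∅.
σ4/σ5 boundary: /whw/ — longest licit onset from the right is /hw/, leaving /w/ as coda.
Putting it together: bob.vje.je.bjqw.hwq.
Syllable 5 is /hwq/; it ends in its nucleus with no coda, so it is open.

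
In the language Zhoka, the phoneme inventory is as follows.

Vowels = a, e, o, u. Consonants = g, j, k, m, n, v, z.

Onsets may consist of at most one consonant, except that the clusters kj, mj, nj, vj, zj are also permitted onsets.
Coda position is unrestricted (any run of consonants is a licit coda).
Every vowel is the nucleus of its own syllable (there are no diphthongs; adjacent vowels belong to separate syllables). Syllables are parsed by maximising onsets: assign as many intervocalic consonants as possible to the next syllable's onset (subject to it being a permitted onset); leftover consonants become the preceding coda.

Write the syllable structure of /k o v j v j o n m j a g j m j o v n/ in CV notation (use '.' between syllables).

Nuclei (vowels): o, o, a, o → 4 syllables.
Between /o/ (V1) and /o/ (V2): /vjvj/ splits as /vj/ + /vj/ (/vj/ is the longest suffix that is a licit onset).
Between /o/ (V2) and /a/ (V3): cluster /nmj/ — the longest permitted-onset suffix is /mj/; onset = /mj/, preceding coda = /n/.
Between /a/ (V3) and /o/ (V4): /gjmj/; trying suffixes from longest down, /mj/ is the first permitted one, so coda /gj/ | onset /mj/.
Putting it together: kovj.vjon.mjagj.mjovn.
Mapping each syllable to C/V: /kovj/ → CVCC, /vjon/ → CCVC, /mjagj/ → CCVCC, /mjovn/ → CCVCC.

CVCC.CCVC.CCVCC.CCVCC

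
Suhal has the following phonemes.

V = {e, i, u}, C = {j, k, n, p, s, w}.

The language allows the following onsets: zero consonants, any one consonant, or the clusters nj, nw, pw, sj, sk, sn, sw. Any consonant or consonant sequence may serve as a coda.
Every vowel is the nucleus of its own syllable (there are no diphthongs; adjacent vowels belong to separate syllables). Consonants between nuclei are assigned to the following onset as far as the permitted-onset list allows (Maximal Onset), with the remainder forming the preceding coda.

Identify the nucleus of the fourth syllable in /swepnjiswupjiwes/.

Nuclei (vowels): e, i, u, i, e → 5 syllables.
The fourth nucleus (vowel 4 from the left) is /i/.

i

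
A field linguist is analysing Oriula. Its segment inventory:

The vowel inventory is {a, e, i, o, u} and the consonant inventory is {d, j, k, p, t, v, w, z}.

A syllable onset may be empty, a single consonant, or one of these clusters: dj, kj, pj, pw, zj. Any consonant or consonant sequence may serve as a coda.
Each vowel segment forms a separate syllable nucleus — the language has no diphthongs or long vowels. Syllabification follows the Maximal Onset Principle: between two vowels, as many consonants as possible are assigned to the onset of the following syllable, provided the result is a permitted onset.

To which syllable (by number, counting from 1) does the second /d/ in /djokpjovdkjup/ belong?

2

Nuclei (vowels): o, o, u → 3 syllables.
Between /o/ (V1) and /o/ (V2): /kpj/ splits as /k/ + /pj/ (/pj/ is the longest suffix that is a licit onset).
Between /o/ (V2) and /u/ (V3): cluster /vdkj/ — the longest permitted-onset suffix is /kj/; onset = /kj/, preceding coda = /vd/.
Result: djok.pjovd.kjup.
The second /d/ is in the coda of syllable 2 (/pjovd/).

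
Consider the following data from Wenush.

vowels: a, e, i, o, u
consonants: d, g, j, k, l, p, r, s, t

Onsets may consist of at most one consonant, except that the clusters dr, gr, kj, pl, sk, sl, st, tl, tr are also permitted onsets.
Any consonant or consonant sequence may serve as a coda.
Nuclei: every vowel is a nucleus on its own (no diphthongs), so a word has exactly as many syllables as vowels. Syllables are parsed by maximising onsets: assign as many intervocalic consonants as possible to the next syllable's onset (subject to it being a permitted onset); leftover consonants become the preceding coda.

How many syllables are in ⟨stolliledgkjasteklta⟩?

Vowels present: o, i, e, a, e, a; each is a nucleus, giving 6 syllables.

6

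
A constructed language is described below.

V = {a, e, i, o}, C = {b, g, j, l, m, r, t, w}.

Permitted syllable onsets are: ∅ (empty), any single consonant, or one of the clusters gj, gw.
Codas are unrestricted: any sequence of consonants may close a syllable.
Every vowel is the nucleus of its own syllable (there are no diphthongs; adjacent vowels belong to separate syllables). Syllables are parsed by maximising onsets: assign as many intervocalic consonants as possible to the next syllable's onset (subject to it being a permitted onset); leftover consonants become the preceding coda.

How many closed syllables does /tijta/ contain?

1

Nuclei (vowels): i, a → 2 syllables.
σ1/σ2 boundary: /jt/ — longest licit onset from the right is /t/, leaving /j/ as coda.
Putting it together: tij.ta.
Classifying each syllable: /tij/ (closed), /ta/ (open).
Closed syllables: 1.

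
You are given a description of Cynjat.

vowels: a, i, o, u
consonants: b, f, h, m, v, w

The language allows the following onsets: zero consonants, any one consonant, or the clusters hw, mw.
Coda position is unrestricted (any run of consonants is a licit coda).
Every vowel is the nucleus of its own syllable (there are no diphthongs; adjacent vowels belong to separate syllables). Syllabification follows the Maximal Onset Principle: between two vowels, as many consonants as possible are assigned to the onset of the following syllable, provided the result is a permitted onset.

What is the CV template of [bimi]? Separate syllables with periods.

Nuclei (vowels): i, i → 2 syllables.
σ1/σ2 boundary: /m/ → onset of the next syllable (single consonants are always licit onsets).
Syllabification: bi.mi.
Mapping each syllable to C/V: /bi/ → CV, /mi/ → CV.

CV.CV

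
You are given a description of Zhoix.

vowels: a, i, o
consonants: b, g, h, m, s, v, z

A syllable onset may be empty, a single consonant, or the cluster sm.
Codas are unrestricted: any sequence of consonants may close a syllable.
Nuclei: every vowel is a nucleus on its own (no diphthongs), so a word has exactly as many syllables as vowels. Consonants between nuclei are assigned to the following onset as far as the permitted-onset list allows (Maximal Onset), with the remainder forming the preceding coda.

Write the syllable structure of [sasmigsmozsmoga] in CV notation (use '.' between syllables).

Vowels present: a, i, o, o, a; each is a nucleus, giving 5 syllables.
V1 /a/ – V2 /i/: /sm/ is a licit onset in full, so it all attaches to the next syllable.
V2 /i/ – V3 /o/: /gsm/ — longest licit onset from the right is /sm/, leaving /g/ as coda.
V3 /o/ – V4 /o/: cluster /zsm/ — the longest permitted-onset suffix is /sm/; onset = /sm/, preceding coda = /z/.
V4 /o/ – V5 /a/: /g/ is a single consonant, so it becomes the next onset.
Syllabification: sa.smig.smoz.smo.ga.
Mapping each syllable to C/V: /sa/ → CV, /smig/ → CCVC, /smoz/ → CCVC, /smo/ → CCV, /ga/ → CV.

CV.CCVC.CCVC.CCV.CV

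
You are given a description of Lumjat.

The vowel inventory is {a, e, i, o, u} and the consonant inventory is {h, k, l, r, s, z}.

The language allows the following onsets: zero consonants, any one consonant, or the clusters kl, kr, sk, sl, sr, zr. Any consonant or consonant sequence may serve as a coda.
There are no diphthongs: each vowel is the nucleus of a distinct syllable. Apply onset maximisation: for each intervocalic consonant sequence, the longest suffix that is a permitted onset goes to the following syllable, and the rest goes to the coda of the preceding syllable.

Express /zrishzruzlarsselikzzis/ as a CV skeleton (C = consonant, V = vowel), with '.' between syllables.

Vowels present: i, u, a, e, i, i; each is a nucleus, giving 6 syllables.
σ1/σ2 boundary: /shzr/ splits as /sh/ + /zr/ (/zr/ is the longest suffix that is a licit onset).
σ2/σ3 boundary: /zl/ — longest licit onset from the right is /l/, leaving /z/ as coda.
σ3/σ4 boundary: cluster /rss/ — the longest permitted-onset suffix is /s/; onset = /s/, preceding coda = /rs/.
σ4/σ5 boundary: /l/ → onset of the next syllable (single consonants are always licit onsets).
σ5/σ6 boundary: /kzz/ splits as /kz/ + /z/ (/z/ is the longest suffix that is a licit onset).
Syllabification: zrish.zruz.lars.se.likz.zis.
Mapping each syllable to C/V: /zrish/ → CCVCC, /zruz/ → CCVC, /lars/ → CVCC, /se/ → CV, /likz/ → CVCC, /zis/ → CVC.

CCVCC.CCVC.CVCC.CV.CVCC.CVC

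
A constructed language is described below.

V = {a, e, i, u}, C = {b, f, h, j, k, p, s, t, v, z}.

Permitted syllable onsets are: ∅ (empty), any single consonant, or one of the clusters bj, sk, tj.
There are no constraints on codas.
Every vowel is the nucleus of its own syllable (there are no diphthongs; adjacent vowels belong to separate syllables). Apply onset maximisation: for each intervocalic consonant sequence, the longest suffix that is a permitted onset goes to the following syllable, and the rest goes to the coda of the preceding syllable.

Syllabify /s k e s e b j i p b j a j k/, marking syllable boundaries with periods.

ske.se.bjip.bjajk

The vowels are e, e, i, a — 4 nuclei, so 4 syllables.
Between /e/ (V1) and /e/ (V2): /s/ is a single consonant, so it becomes the next onset.
Between /e/ (V2) and /i/ (V3): /bj/ is a licit onset in full, so it all attaches to the next syllable.
Between /i/ (V3) and /a/ (V4): cluster /pbj/ — the longest permitted-onset suffix is /bj/; onset = /bj/, preceding coda = /p/.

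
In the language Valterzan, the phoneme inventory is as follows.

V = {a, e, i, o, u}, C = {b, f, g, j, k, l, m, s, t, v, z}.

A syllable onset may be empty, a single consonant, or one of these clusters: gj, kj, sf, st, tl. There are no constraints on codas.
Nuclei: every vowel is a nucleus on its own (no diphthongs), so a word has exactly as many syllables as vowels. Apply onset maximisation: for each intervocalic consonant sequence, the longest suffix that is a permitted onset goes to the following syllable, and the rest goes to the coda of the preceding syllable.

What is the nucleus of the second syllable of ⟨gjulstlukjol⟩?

u

Nuclei (vowels): u, u, o → 3 syllables.
The second nucleus (vowel 2 from the left) is /u/.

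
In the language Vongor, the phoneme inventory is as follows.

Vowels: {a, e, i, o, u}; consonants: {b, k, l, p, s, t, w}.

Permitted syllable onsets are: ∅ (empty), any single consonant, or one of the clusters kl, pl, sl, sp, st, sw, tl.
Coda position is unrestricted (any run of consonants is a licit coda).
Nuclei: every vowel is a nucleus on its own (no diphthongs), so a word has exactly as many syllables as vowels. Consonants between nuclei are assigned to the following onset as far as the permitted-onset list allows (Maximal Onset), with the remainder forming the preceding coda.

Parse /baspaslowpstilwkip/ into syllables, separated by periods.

The vowels are a, a, o, i, i — 5 nuclei, so 5 syllables.
σ1/σ2 boundary: cluster /sp/ — /sp/ is itself a permitted onset, so the whole cluster goes right; preceding coda = ∅.
σ2/σ3 boundary: /sl/ is a licit onset in full, so it all attaches to the next syllable.
σ3/σ4 boundary: /wpst/ — longest licit onset from the right is /st/, leaving /wp/ as coda.
σ4/σ5 boundary: cluster /lwk/ — the longest permitted-onset suffix is /k/; onset = /k/, preceding coda = /lw/.

ba.spa.slowp.stilw.kip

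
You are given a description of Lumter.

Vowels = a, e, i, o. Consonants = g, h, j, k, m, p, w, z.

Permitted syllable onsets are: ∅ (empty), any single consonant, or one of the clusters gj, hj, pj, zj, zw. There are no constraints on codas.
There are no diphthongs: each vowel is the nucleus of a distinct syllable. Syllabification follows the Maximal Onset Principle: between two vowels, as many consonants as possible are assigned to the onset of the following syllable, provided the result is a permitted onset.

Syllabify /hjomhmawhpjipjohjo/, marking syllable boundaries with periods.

hjomh.mawh.pji.pjo.hjo

The vowels are o, a, i, o, o — 5 nuclei, so 5 syllables.
V1 /o/ – V2 /a/: /mhm/; trying suffixes from longest down, /m/ is the first permitted one, so coda /mh/ | onset /m/.
V2 /a/ – V3 /i/: cluster /whpj/ — the longest permitted-onset suffix is /pj/; onset = /pj/, preceding coda = /wh/.
V3 /i/ – V4 /o/: /pj/ is a licit onset in full, so it all attaches to the next syllable.
V4 /o/ – V5 /o/: /hj/ — entire cluster is a permitted onset → onset /hj/, coda ∅.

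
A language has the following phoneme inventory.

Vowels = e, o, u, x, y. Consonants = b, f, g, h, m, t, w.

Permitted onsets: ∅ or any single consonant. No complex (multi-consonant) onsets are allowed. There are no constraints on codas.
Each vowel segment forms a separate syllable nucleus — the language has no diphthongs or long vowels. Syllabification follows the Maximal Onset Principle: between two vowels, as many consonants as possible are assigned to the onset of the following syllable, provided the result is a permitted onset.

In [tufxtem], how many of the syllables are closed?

The vowels are u, x, e — 3 nuclei, so 3 syllables.
σ1/σ2 boundary: /f/ → onset of the next syllable (single consonants are always licit onsets).
σ2/σ3 boundary: /t/ is a single consonant, so it becomes the next onset.
Putting it together: tu.fx.tem.
Classifying each syllable: /tu/ (open), /fx/ (open), /tem/ (closed).
Closed syllables: 1.

1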